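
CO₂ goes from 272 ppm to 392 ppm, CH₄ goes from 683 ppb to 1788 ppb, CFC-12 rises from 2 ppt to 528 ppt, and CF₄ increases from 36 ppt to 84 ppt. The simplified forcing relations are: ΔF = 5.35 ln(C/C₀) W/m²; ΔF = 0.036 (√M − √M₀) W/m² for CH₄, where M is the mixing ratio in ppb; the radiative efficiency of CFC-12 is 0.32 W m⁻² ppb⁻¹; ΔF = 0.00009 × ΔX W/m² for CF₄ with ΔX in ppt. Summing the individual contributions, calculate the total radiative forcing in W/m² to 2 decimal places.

ΔF = 2.71 W/m²

CO₂: 5.35 × ln(392/272) = 5.35 × ln(1.44118) = 5.35 × 0.36546 = 1.9552 W/m².
CH₄: 0.036 × (√1788 − √683) = 0.036 × (42.2847 − 26.1343) = 0.036 × 16.1504 = 0.5814 W/m².
CFC-12: Δ = 528 − 2 = 526 ppt = 0.526 ppb; ΔF = 0.32 × 0.526 = 0.1683 W/m².
CF₄: ΔF = 0.00009 × (84 − 36) = 0.00009 × 48 = 0.0043 W/m².
Total ΔF = 1.9552 + 0.5814 + 0.1683 + 0.0043 = 2.7092 W/m².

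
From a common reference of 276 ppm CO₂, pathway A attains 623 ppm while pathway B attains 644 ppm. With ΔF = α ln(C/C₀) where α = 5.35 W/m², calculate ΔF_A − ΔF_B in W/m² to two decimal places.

ΔF_A − ΔF_B = -0.18 W/m²

ΔF_A = 5.35 ln(623/276) = 5.35 × 0.81415 = 4.3557 W/m².
ΔF_B = 5.35 ln(644/276) = 5.35 × 0.84730 = 4.5331 W/m².
Difference: 4.3557 − 4.5331 = -0.1774 W/m².
(Equivalently, ΔF_A − ΔF_B = 5.35 ln(623/644) = 5.35 × -0.03315 = -0.1774 W/m².)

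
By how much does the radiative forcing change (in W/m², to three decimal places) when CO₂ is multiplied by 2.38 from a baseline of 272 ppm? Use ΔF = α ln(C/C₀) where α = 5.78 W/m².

ΔF = 5.012 W/m²

ΔF = 5.78 × ln(2.38) = 5.78 × 0.86710 = 5.0118 W/m².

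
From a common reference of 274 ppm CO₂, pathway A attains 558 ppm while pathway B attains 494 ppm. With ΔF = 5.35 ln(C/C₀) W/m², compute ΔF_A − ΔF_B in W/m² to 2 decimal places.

ΔF_A − ΔF_B = 0.65 W/m²

ΔF_A = 5.35 ln(558/274) = 5.35 × 0.71123 = 3.8051 W/m².
ΔF_B = 5.35 ln(494/274) = 5.35 × 0.58941 = 3.1533 W/m².
Difference: 3.8051 − 3.1533 = 0.6518 W/m².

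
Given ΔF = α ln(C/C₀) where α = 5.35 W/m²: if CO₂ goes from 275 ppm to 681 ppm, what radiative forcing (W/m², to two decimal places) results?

CO₂: 5.35 × ln(681/275) = 5.35 × ln(2.47636) = 5.35 × 0.90679 = 4.8513 W/m².

ΔF = 4.85 W/m²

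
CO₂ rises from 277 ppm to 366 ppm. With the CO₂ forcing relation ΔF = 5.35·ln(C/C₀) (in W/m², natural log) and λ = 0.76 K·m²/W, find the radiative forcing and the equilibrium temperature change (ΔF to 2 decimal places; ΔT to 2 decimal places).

ΔF = 1.49 W/m²; ΔT = 1.13 K

CO₂: 5.35 × ln(366/277) = 5.35 × ln(1.32130) = 5.35 × 0.27862 = 1.4906 W/m².
ΔT = λ ΔF = 0.76 × 1.49 = 1.1324 K.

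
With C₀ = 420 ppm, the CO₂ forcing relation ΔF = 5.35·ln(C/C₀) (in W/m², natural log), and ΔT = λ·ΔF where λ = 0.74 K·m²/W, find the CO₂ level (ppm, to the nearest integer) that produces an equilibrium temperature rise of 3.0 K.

Required forcing: ΔF = ΔT/λ = 3.0/0.74 = 4.0541 W/m².
Then ln(C/420) = ΔF/5.35 = 4.0541/5.35 = 0.75778.
So C = 420 × e^0.75778 = 420 × 2.13353 = 896.08 ppm.

C ≈ 896 ppm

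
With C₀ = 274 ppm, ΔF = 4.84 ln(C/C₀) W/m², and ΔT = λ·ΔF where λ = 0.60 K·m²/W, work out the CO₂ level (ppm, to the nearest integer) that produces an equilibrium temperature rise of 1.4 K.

Required forcing: ΔF = ΔT/λ = 1.4/0.60 = 2.3333 W/m².
Then ln(C/274) = ΔF/4.84 = 2.3333/4.84 = 0.48209.
So C = 274 × e^0.48209 = 274 × 1.61946 = 443.73 ppm.

C ≈ 444 ppm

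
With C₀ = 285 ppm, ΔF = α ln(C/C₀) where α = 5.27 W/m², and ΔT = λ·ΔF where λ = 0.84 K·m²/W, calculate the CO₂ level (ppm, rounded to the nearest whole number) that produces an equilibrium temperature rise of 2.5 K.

C ≈ 501 ppm

Required forcing: ΔF = ΔT/λ = 2.5/0.84 = 2.9762 W/m².
Then ln(C/285) = ΔF/5.27 = 2.9762/5.27 = 0.56474.
So C = 285 × e^0.56474 = 285 × 1.75899 = 501.31 ppm.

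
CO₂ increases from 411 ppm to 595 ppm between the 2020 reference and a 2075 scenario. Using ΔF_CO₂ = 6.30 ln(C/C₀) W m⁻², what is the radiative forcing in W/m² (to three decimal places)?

ΔF = 2.331 W/m²

CO₂ absorption bands are partially saturated, so forcing scales with the logarithm of the concentration ratio.
CO₂: 6.30 × ln(595/411) = 6.30 × ln(1.44769) = 6.30 × 0.36997 = 2.3308 W/m².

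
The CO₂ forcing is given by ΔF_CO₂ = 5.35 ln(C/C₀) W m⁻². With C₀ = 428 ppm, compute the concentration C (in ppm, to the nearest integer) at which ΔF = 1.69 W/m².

Set 5.35 ln(C/428) = 1.69, so ln(C/428) = 1.69/5.35 = 0.31589.
Then C/428 = e^0.31589 = 1.37148, giving C = 428 × 1.37148 = 586.99 ppm.

C ≈ 587 ppm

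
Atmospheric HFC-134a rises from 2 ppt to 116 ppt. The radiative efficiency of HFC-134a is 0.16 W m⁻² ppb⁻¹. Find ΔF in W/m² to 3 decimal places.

HFC-134a: Δ = 116 − 2 = 114 ppt = 0.114 ppb; ΔF = 0.16 × 0.114 = 0.0182 W/m².

ΔF = 0.018 W/m²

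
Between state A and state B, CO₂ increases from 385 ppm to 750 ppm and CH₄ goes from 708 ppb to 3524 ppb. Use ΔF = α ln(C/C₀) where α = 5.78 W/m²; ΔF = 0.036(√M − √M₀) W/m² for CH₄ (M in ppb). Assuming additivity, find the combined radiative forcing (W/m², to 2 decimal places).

ΔF = 5.03 W/m²

CO₂: 5.78 × ln(750/385) = 5.78 × ln(1.94805) = 5.78 × 0.66683 = 3.8543 W/m².
CH₄: 0.036 × (√3524 − √708) = 0.036 × (59.3633 − 26.6083) = 0.036 × 32.7550 = 1.1792 W/m².
Total ΔF = 3.8543 + 1.1792 = 5.0335 W/m².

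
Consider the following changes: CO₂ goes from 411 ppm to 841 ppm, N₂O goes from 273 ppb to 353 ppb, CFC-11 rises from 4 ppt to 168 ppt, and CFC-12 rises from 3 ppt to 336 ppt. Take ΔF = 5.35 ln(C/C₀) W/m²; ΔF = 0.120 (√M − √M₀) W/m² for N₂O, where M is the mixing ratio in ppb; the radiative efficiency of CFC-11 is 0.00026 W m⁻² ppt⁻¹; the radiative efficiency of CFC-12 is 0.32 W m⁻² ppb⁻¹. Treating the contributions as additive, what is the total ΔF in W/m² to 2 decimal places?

CO₂: 5.35 × ln(841/411) = 5.35 × ln(2.04623) = 5.35 × 0.71600 = 3.8306 W/m².
N₂O: 0.120 × (√353 − √273) = 0.120 × (18.7883 − 16.5227) = 0.120 × 2.2656 = 0.2719 W/m².
CFC-11: ΔF = 0.00026 × (168 − 4) = 0.00026 × 164 = 0.0426 W/m².
CFC-12: Δ = 336 − 3 = 333 ppt = 0.333 ppb; ΔF = 0.32 × 0.333 = 0.1066 W/m².
Total ΔF = 3.8306 + 0.2719 + 0.0426 + 0.1066 = 4.2517 W/m².

ΔF = 4.25 W/m²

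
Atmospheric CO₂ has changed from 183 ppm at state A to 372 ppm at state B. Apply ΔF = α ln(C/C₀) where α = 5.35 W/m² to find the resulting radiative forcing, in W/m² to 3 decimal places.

CO₂ absorption bands are partially saturated, so forcing scales with the logarithm of the concentration ratio.
CO₂: 5.35 × ln(372/183) = 5.35 × ln(2.03279) = 5.35 × 0.70941 = 3.7953 W/m².

ΔF = 3.795 W/m²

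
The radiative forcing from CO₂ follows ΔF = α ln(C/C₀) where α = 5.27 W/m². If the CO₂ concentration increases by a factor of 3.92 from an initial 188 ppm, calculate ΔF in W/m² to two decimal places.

Because the forcing depends only on the ratio C/C₀, the initial concentration does not enter.
ΔF = 5.27 × ln(3.92) = 5.27 × 1.36609 = 7.1993 W/m².

ΔF = 7.20 W/m²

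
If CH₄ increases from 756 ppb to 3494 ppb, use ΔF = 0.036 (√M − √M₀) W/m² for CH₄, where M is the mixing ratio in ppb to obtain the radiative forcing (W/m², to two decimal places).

CH₄: 0.036 × (√3494 − √756) = 0.036 × (59.1101 − 27.4955) = 0.036 × 31.6146 = 1.1381 W/m².

ΔF = 1.14 W/m²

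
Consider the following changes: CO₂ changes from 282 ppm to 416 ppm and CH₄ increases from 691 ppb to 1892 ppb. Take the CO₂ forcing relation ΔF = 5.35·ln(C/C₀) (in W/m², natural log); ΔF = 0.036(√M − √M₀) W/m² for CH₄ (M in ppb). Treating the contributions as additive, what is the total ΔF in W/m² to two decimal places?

CO₂: 5.35 × ln(416/282) = 5.35 × ln(1.47518) = 5.35 × 0.38878 = 2.0800 W/m².
CH₄: 0.036 × (√1892 − √691) = 0.036 × (43.4971 − 26.2869) = 0.036 × 17.2102 = 0.6196 W/m².
Total ΔF = 2.0800 + 0.6196 = 2.6996 W/m².

ΔF = 2.70 W/m²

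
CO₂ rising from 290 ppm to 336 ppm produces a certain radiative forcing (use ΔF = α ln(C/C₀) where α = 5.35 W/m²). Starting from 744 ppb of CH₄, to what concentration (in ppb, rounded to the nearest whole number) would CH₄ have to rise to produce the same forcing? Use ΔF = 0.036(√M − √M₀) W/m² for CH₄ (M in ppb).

M ≈ 2416 ppb

CO₂ forcing: 5.35 × ln(336/290) = 5.35 × 0.147230 = 0.78768 W/m².
Set 0.036(√M − √744) = 0.78768: √M = 0.78768/0.036 + √744 = 21.8800 + 27.2764 = 49.1564.
M = (49.1564)² = 2416.35 ppb.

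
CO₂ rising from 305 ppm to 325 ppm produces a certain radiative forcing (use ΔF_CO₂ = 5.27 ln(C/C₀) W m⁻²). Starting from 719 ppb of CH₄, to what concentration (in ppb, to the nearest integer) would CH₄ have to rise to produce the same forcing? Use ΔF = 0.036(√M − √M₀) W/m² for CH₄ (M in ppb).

M ≈ 1304 ppb

CO₂ forcing: 5.27 × ln(325/305) = 5.27 × 0.063513 = 0.33471 W/m².
Set 0.036(√M − √719) = 0.33471: √M = 0.33471/0.036 + √719 = 9.2975 + 26.8142 = 36.1117.
M = (36.1117)² = 1304.05 ppb.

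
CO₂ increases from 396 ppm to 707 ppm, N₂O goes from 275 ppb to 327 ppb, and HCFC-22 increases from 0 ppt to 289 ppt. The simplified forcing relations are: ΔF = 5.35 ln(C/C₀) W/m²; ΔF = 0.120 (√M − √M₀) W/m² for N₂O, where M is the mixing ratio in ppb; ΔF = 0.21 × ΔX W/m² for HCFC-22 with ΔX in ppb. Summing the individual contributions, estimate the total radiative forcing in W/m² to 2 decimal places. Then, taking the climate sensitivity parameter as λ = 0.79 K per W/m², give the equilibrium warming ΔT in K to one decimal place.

CO₂: 5.35 × ln(707/396) = 5.35 × ln(1.78535) = 5.35 × 0.57961 = 3.1009 W/m².
N₂O: 0.120 × (√327 − √275) = 0.120 × (18.0831 − 16.5831) = 0.120 × 1.5000 = 0.1800 W/m².
HCFC-22: Δ = 289 − 0 = 289 ppt = 0.289 ppb; ΔF = 0.21 × 0.289 = 0.0607 W/m².
Total ΔF = 3.1009 + 0.1800 + 0.0607 = 3.3416 W/m².
ΔT = λ ΔF = 0.79 × 3.34 = 2.6386 K.

ΔF = 3.34 W/m²; ΔT = 2.6 K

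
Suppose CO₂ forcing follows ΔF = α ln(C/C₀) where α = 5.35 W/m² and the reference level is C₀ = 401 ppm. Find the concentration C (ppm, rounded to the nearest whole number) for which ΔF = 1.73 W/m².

Set 5.35 ln(C/401) = 1.73, so ln(C/401) = 1.73/5.35 = 0.32336.
Then C/401 = e^0.32336 = 1.38176, giving C = 401 × 1.38176 = 554.09 ppm.

C ≈ 554 ppm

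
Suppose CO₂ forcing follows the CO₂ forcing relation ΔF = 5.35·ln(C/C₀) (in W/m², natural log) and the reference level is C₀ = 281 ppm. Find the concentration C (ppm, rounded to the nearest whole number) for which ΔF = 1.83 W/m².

Set 5.35 ln(C/281) = 1.83, so ln(C/281) = 1.83/5.35 = 0.34206.
Then C/281 = e^0.34206 = 1.40784, giving C = 281 × 1.40784 = 395.60 ppm.

C ≈ 396 ppm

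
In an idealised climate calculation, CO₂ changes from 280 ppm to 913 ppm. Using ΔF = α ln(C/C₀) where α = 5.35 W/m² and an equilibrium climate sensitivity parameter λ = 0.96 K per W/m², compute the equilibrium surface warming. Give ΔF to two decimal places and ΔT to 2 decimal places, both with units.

ΔF = 6.32 W/m²; ΔT = 6.07 K

CO₂: 5.35 × ln(913/280) = 5.35 × ln(3.26071) = 5.35 × 1.18194 = 6.3234 W/m².
ΔT = λ ΔF = 0.96 × 6.32 = 6.0672 K.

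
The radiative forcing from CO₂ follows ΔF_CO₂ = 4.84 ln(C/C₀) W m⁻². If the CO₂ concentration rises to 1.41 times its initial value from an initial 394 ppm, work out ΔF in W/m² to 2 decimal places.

ΔF = 1.66 W/m²

Because the forcing depends only on the ratio C/C₀, the initial concentration does not enter.
ΔF = 4.84 × ln(1.41) = 4.84 × 0.34359 = 1.6630 W/m².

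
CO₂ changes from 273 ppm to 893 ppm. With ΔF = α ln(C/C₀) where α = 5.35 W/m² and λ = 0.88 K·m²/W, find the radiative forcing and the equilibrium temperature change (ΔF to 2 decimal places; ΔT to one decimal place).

ΔF = 6.34 W/m²; ΔT = 5.6 K

CO₂: 5.35 × ln(893/273) = 5.35 × ln(3.27106) = 5.35 × 1.18511 = 6.3403 W/m².
ΔT = λ ΔF = 0.88 × 6.34 = 5.5792 K.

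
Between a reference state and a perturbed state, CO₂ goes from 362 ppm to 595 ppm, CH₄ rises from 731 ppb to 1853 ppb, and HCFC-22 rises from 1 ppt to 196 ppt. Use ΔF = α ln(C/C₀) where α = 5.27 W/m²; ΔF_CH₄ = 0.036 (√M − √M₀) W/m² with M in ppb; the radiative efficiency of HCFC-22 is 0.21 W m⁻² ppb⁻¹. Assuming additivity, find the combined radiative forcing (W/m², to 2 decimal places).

ΔF = 3.24 W/m²

CO₂: 5.27 × ln(595/362) = 5.27 × ln(1.64365) = 5.27 × 0.49692 = 2.6188 W/m².
CH₄: 0.036 × (√1853 − √731) = 0.036 × (43.0465 − 27.0370) = 0.036 × 16.0095 = 0.5763 W/m².
HCFC-22: Δ = 196 − 1 = 195 ppt = 0.195 ppb; ΔF = 0.21 × 0.195 = 0.0410 W/m².
Total ΔF = 2.6188 + 0.5763 + 0.0410 = 3.2361 W/m².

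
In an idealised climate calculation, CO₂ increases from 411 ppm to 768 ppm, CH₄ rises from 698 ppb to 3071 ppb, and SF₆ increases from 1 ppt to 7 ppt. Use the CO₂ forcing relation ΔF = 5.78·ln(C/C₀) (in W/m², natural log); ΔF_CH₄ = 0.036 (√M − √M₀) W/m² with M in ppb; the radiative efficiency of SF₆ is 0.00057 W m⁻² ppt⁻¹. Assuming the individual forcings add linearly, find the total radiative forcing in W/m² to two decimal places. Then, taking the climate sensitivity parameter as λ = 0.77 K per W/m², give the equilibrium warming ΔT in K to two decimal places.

CO₂: 5.78 × ln(768/411) = 5.78 × ln(1.86861) = 5.78 × 0.62519 = 3.6136 W/m².
CH₄: 0.036 × (√3071 − √698) = 0.036 × (55.4166 − 26.4197) = 0.036 × 28.9969 = 1.0439 W/m².
SF₆: ΔF = 0.00057 × (7 − 1) = 0.00057 × 6 = 0.0034 W/m².
Total ΔF = 3.6136 + 1.0439 + 0.0034 = 4.6609 W/m².
ΔT = λ ΔF = 0.77 × 4.66 = 3.5882 K.

ΔF = 4.66 W/m²; ΔT = 3.59 K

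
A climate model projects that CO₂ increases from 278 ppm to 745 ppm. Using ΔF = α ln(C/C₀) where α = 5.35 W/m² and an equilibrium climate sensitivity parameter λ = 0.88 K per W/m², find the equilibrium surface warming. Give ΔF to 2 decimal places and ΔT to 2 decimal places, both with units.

ΔF = 5.27 W/m²; ΔT = 4.64 K

CO₂: 5.35 × ln(745/278) = 5.35 × ln(2.67986) = 5.35 × 0.98576 = 5.2738 W/m².
ΔT = λ ΔF = 0.88 × 5.27 = 4.6376 K.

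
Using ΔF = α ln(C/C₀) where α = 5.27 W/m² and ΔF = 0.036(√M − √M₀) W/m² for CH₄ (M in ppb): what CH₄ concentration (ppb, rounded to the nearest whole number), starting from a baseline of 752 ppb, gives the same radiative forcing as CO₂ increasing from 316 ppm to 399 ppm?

CO₂ forcing: 5.27 × ln(399/316) = 5.27 × 0.233219 = 1.22906 W/m².
Set 0.036(√M − √752) = 1.22906: √M = 1.22906/0.036 + √752 = 34.1406 + 27.4226 = 61.5632.
M = (61.5632)² = 3790.03 ppb.

M ≈ 3790 ppb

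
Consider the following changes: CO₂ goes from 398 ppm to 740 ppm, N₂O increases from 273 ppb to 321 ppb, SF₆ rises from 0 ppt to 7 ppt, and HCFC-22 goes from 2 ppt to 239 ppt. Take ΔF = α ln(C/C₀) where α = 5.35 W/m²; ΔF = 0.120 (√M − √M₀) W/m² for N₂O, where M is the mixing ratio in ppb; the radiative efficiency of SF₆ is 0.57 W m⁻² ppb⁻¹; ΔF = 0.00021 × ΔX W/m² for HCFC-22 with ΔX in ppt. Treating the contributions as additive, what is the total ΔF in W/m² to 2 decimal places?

CO₂: 5.35 × ln(740/398) = 5.35 × ln(1.85930) = 5.35 × 0.62020 = 3.3181 W/m².
N₂O: 0.120 × (√321 − √273) = 0.120 × (17.9165 − 16.5227) = 0.120 × 1.3938 = 0.1673 W/m².
SF₆: Δ = 7 − 0 = 7 ppt = 0.007 ppb; ΔF = 0.57 × 0.007 = 0.0040 W/m².
HCFC-22: ΔF = 0.00021 × (239 − 2) = 0.00021 × 237 = 0.0498 W/m².
Total ΔF = 3.3181 + 0.1673 + 0.0040 + 0.0498 = 3.5392 W/m².

ΔF = 3.54 W/m²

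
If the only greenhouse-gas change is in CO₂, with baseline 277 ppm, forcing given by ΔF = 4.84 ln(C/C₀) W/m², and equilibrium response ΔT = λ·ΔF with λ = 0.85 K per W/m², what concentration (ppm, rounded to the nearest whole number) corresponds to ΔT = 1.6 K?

C ≈ 409 ppm

Required forcing: ΔF = ΔT/λ = 1.6/0.85 = 1.8824 W/m².
Then ln(C/277) = ΔF/4.84 = 1.8824/4.84 = 0.38893.
So C = 277 × e^0.38893 = 277 × 1.47540 = 408.69 ppm.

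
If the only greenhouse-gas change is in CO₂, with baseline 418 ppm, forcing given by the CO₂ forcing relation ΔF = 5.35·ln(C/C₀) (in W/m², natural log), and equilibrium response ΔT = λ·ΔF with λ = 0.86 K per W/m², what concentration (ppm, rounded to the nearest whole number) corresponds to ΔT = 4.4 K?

Required forcing: ΔF = ΔT/λ = 4.4/0.86 = 5.1163 W/m².
Then ln(C/418) = ΔF/5.35 = 5.1163/5.35 = 0.95632.
So C = 418 × e^0.95632 = 418 × 2.60210 = 1087.68 ppm.

C ≈ 1088 ppm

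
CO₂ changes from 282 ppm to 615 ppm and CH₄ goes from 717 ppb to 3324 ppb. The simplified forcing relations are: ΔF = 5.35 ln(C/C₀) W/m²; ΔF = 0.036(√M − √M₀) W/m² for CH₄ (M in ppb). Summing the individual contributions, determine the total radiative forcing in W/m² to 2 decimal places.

ΔF = 5.28 W/m²

CO₂: 5.35 × ln(615/282) = 5.35 × ln(2.18085) = 5.35 × 0.77971 = 4.1714 W/m².
CH₄: 0.036 × (√3324 − √717) = 0.036 × (57.6541 − 26.7769) = 0.036 × 30.8772 = 1.1116 W/m².
Total ΔF = 4.1714 + 1.1116 = 5.2830 W/m².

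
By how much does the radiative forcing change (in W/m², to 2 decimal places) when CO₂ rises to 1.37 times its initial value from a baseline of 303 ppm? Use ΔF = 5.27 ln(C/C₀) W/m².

Because the forcing depends only on the ratio C/C₀, the initial concentration does not enter.
ΔF = 5.27 × ln(1.37) = 5.27 × 0.31481 = 1.6590 W/m².

ΔF = 1.66 W/m²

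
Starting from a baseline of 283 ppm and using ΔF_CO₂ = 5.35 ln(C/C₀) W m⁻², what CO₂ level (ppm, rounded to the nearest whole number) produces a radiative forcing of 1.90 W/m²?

C ≈ 404 ppm

Set 5.35 ln(C/283) = 1.90, so ln(C/283) = 1.90/5.35 = 0.35514.
Then C/283 = e^0.35514 = 1.42638, giving C = 283 × 1.42638 = 403.67 ppm.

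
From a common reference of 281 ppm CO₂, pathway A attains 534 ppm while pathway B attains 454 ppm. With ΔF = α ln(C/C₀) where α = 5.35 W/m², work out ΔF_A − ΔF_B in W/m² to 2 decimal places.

ΔF_A − ΔF_B = 0.87 W/m²

ΔF_A = 5.35 ln(534/281) = 5.35 × 0.64204 = 3.4349 W/m².
ΔF_B = 5.35 ln(454/281) = 5.35 × 0.47974 = 2.5666 W/m².
Difference: 3.4349 − 2.5666 = 0.8683 W/m².
(Equivalently, ΔF_A − ΔF_B = 5.35 ln(534/454) = 5.35 × 0.16230 = 0.8683 W/m².)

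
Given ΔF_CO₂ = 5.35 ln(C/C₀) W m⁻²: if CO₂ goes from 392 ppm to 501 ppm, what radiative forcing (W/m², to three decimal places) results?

ΔF = 1.313 W/m²

CO₂: 5.35 × ln(501/392) = 5.35 × ln(1.27806) = 5.35 × 0.24534 = 1.3126 W/m².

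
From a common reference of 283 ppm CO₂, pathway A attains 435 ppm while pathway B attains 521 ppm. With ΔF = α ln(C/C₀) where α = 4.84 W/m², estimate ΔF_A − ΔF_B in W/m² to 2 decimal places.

ΔF_A = 4.84 ln(435/283) = 4.84 × 0.42990 = 2.0807 W/m².
ΔF_B = 4.84 ln(521/283) = 4.84 × 0.61030 = 2.9539 W/m².
Difference: 2.0807 − 2.9539 = -0.8732 W/m².

ΔF_A − ΔF_B = -0.87 W/m²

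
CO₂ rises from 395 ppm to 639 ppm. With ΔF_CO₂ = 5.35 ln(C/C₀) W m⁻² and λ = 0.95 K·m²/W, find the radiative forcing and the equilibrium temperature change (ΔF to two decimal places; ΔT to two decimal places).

CO₂: 5.35 × ln(639/395) = 5.35 × ln(1.61772) = 5.35 × 0.48102 = 2.5735 W/m².
ΔT = λ ΔF = 0.95 × 2.57 = 2.4415 K.

ΔF = 2.57 W/m²; ΔT = 2.44 K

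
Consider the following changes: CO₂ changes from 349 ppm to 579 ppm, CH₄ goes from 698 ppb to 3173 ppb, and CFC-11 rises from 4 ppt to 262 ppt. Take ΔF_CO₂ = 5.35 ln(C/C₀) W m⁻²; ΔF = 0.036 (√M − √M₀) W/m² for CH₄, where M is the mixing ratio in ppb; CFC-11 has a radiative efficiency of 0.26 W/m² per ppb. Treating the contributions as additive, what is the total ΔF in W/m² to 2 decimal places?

CO₂: 5.35 × ln(579/349) = 5.35 × ln(1.65903) = 5.35 × 0.50623 = 2.7083 W/m².
CH₄: 0.036 × (√3173 − √698) = 0.036 × (56.3294 − 26.4197) = 0.036 × 29.9097 = 1.0767 W/m².
CFC-11: Δ = 262 − 4 = 258 ppt = 0.258 ppb; ΔF = 0.26 × 0.258 = 0.0671 W/m².
Total ΔF = 2.7083 + 1.0767 + 0.0671 = 3.8521 W/m².

ΔF = 3.85 W/m²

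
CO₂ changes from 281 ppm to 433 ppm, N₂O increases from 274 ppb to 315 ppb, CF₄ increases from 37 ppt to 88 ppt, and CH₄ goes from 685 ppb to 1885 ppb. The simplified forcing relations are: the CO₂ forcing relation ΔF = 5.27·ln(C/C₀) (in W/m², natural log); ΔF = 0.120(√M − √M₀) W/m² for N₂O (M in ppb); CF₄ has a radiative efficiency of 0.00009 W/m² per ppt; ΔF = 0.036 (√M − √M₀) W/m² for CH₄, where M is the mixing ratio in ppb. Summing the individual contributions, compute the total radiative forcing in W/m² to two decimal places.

ΔF = 3.05 W/m²

CO₂: 5.27 × ln(433/281) = 5.27 × ln(1.54093) = 5.27 × 0.43239 = 2.2787 W/m².
N₂O: 0.120 × (√315 − √274) = 0.120 × (17.7482 − 16.5529) = 0.120 × 1.1953 = 0.1434 W/m².
CF₄: ΔF = 0.00009 × (88 − 37) = 0.00009 × 51 = 0.0046 W/m².
CH₄: 0.036 × (√1885 − √685) = 0.036 × (43.4166 − 26.1725) = 0.036 × 17.2441 = 0.6208 W/m².
Total ΔF = 2.2787 + 0.1434 + 0.0046 + 0.6208 = 3.0475 W/m².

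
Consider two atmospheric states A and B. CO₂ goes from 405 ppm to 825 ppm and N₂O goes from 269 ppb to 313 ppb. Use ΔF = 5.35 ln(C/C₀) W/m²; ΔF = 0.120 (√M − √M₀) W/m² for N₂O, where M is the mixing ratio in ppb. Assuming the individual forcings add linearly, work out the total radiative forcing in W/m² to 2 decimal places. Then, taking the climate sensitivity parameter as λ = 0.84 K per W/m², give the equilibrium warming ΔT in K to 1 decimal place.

ΔF = 3.96 W/m²; ΔT = 3.3 K

CO₂: 5.35 × ln(825/405) = 5.35 × ln(2.03704) = 5.35 × 0.71150 = 3.8065 W/m².
N₂O: 0.120 × (√313 − √269) = 0.120 × (17.6918 − 16.4012) = 0.120 × 1.2906 = 0.1549 W/m².
Total ΔF = 3.8065 + 0.1549 = 3.9614 W/m².
ΔT = λ ΔF = 0.84 × 3.96 = 3.3264 K.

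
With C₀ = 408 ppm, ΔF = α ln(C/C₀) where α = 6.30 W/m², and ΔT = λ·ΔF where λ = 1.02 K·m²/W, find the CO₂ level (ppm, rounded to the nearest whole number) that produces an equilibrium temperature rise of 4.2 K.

C ≈ 784 ppm

Required forcing: ΔF = ΔT/λ = 4.2/1.02 = 4.1176 W/m².
Then ln(C/408) = ΔF/6.30 = 4.1176/6.30 = 0.65359.
So C = 408 × e^0.65359 = 408 × 1.92243 = 784.35 ppm.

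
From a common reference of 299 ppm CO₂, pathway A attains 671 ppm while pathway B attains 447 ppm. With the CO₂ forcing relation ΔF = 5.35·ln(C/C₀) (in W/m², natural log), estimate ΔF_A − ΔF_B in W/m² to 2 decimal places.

ΔF_A − ΔF_B = 2.17 W/m²

ΔF_A = 5.35 ln(671/299) = 5.35 × 0.80833 = 4.3246 W/m².
ΔF_B = 5.35 ln(447/299) = 5.35 × 0.40212 = 2.1513 W/m².
Difference: 4.3246 − 2.1513 = 2.1733 W/m².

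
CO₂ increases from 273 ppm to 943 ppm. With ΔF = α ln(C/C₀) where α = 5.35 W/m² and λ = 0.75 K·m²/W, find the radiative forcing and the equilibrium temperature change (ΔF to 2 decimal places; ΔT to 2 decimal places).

ΔF = 6.63 W/m²; ΔT = 4.97 K

CO₂: 5.35 × ln(943/273) = 5.35 × ln(3.45421) = 5.35 × 1.23959 = 6.6318 W/m².
ΔT = λ ΔF = 0.75 × 6.63 = 4.9725 K.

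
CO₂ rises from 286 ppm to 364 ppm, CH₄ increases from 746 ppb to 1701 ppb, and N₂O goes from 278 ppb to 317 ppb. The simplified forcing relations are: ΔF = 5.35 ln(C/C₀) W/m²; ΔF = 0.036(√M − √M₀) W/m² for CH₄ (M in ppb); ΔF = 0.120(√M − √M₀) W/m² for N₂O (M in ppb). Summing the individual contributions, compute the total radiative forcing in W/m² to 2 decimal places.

CO₂: 5.35 × ln(364/286) = 5.35 × ln(1.27273) = 5.35 × 0.24116 = 1.2902 W/m².
CH₄: 0.036 × (√1701 − √746) = 0.036 × (41.2432 − 27.3130) = 0.036 × 13.9302 = 0.5015 W/m².
N₂O: 0.120 × (√317 − √278) = 0.120 × (17.8045 − 16.6733) = 0.120 × 1.1312 = 0.1357 W/m².
Total ΔF = 1.2902 + 0.5015 + 0.1357 = 1.9274 W/m².

ΔF = 1.93 W/m²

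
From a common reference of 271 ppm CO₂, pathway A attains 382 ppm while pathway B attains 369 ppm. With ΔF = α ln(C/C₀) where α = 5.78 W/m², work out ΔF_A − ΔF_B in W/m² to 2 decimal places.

ΔF_A − ΔF_B = 0.20 W/m²

ΔF_A = 5.78 ln(382/271) = 5.78 × 0.34330 = 1.9843 W/m².
ΔF_B = 5.78 ln(369/271) = 5.78 × 0.30868 = 1.7842 W/m².
Difference: 1.9843 − 1.7842 = 0.2001 W/m².
(Equivalently, ΔF_A − ΔF_B = 5.78 ln(382/369) = 5.78 × 0.03462 = 0.2001 W/m².)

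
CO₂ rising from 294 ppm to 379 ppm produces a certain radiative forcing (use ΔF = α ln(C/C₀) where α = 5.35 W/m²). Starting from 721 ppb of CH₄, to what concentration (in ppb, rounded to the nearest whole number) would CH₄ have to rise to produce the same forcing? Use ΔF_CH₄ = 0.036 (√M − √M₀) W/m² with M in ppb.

CO₂ forcing: 5.35 × ln(379/294) = 5.35 × 0.253956 = 1.35866 W/m².
Set 0.036(√M − √721) = 1.35866: √M = 1.35866/0.036 + √721 = 37.7406 + 26.8514 = 64.5920.
M = (64.5920)² = 4172.13 ppb.

M ≈ 4172 ppb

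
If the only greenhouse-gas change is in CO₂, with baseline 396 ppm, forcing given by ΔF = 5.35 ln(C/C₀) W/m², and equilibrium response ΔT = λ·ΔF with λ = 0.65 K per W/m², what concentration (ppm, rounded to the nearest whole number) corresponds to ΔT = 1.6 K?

Required forcing: ΔF = ΔT/λ = 1.6/0.65 = 2.4615 W/m².
Then ln(C/396) = ΔF/5.35 = 2.4615/5.35 = 0.46009.
So C = 396 × e^0.46009 = 396 × 1.58422 = 627.35 ppm.

C ≈ 627 ppm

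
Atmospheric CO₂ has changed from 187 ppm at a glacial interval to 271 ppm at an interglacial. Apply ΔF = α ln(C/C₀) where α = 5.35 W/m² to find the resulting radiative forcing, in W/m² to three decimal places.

CO₂ absorption bands are partially saturated, so forcing scales with the logarithm of the concentration ratio.
CO₂: 5.35 × ln(271/187) = 5.35 × ln(1.44920) = 5.35 × 0.37101 = 1.9849 W/m².

ΔF = 1.985 W/m²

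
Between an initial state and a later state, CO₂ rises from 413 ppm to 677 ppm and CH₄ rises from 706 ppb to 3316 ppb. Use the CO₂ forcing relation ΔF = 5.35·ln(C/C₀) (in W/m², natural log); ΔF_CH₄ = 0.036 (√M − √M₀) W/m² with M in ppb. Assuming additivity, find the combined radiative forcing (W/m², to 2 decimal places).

CO₂: 5.35 × ln(677/413) = 5.35 × ln(1.63923) = 5.35 × 0.49423 = 2.6441 W/m².
CH₄: 0.036 × (√3316 − √706) = 0.036 × (57.5847 − 26.5707) = 0.036 × 31.0140 = 1.1165 W/m².
Total ΔF = 2.6441 + 1.1165 = 3.7606 W/m².

ΔF = 3.76 W/m²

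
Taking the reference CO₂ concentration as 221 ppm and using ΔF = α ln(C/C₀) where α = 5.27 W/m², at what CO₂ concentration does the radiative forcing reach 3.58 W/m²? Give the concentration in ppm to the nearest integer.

Set 5.27 ln(C/221) = 3.58, so ln(C/221) = 3.58/5.27 = 0.67932.
Then C/221 = e^0.67932 = 1.97254, giving C = 221 × 1.97254 = 435.93 ppm.

C ≈ 436 ppm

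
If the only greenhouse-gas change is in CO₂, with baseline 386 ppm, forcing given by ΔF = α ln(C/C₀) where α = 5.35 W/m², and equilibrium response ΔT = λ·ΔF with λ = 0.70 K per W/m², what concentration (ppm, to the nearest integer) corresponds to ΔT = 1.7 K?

Required forcing: ΔF = ΔT/λ = 1.7/0.70 = 2.4286 W/m².
Then ln(C/386) = ΔF/5.35 = 2.4286/5.35 = 0.45394.
So C = 386 × e^0.45394 = 386 × 1.57450 = 607.76 ppm.

C ≈ 608 ppm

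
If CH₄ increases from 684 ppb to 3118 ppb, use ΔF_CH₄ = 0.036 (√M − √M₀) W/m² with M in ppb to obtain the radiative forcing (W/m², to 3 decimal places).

CH₄: 0.036 × (√3118 − √684) = 0.036 × (55.8391 − 26.1534) = 0.036 × 29.6857 = 1.0687 W/m².

ΔF = 1.069 W/m²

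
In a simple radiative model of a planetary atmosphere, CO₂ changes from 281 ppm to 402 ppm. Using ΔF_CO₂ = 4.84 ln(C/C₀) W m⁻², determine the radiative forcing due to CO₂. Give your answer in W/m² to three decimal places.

ΔF = 1.733 W/m²

CO₂: 4.84 × ln(402/281) = 4.84 × ln(1.43060) = 4.84 × 0.35809 = 1.7332 W/m².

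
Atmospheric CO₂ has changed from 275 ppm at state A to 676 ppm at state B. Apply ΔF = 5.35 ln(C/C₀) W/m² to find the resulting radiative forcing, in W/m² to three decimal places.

CO₂ absorption bands are partially saturated, so forcing scales with the logarithm of the concentration ratio.
CO₂: 5.35 × ln(676/275) = 5.35 × ln(2.45818) = 5.35 × 0.89942 = 4.8119 W/m².

ΔF = 4.812 W/m²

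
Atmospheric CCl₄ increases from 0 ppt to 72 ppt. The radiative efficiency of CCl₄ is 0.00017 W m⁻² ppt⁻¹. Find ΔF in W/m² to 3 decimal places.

CCl₄: ΔF = 0.00017 × (72 − 0) = 0.00017 × 72 = 0.0122 W/m².

ΔF = 0.012 W/m²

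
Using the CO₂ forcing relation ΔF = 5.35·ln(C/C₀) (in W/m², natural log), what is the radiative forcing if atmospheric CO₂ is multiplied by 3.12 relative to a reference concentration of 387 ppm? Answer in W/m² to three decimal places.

ΔF = 5.35 × ln(3.12) = 5.35 × 1.13783 = 6.0874 W/m².

ΔF = 6.087 W/m²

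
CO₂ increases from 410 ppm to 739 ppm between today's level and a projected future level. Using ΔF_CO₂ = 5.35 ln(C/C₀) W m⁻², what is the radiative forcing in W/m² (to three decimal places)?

CO₂: 5.35 × ln(739/410) = 5.35 × ln(1.80244) = 5.35 × 0.58914 = 3.1519 W/m².

ΔF = 3.152 W/m²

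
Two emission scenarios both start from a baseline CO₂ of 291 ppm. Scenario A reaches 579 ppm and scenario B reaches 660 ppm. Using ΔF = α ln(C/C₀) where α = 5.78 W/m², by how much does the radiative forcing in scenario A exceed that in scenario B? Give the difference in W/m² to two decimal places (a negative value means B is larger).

ΔF_A − ΔF_B = -0.76 W/m²

ΔF_A = 5.78 ln(579/291) = 5.78 × 0.68798 = 3.9765 W/m².
ΔF_B = 5.78 ln(660/291) = 5.78 × 0.81892 = 4.7334 W/m².
Difference: 3.9765 − 4.7334 = -0.7569 W/m².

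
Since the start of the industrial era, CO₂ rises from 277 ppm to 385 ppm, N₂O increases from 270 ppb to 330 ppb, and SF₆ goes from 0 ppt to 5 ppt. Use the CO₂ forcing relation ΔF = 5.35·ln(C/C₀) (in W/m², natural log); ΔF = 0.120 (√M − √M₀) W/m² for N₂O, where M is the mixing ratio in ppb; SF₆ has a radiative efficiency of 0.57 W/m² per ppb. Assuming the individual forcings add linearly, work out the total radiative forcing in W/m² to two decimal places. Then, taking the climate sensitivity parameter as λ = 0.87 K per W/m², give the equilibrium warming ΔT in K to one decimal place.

CO₂: 5.35 × ln(385/277) = 5.35 × ln(1.38989) = 5.35 × 0.32922 = 1.7613 W/m².
N₂O: 0.120 × (√330 − √270) = 0.120 × (18.1659 − 16.4317) = 0.120 × 1.7342 = 0.2081 W/m².
SF₆: Δ = 5 − 0 = 5 ppt = 0.005 ppb; ΔF = 0.57 × 0.005 = 0.0029 W/m².
Total ΔF = 1.7613 + 0.2081 + 0.0029 = 1.9723 W/m².
ΔT = λ ΔF = 0.87 × 1.97 = 1.7139 K.

ΔF = 1.97 W/m²; ΔT = 1.7 K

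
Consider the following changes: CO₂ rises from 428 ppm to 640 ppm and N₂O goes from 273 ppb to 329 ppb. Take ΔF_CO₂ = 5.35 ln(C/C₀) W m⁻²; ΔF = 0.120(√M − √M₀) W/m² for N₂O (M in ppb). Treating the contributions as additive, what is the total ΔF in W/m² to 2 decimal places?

ΔF = 2.35 W/m²

CO₂: 5.35 × ln(640/428) = 5.35 × ln(1.49533) = 5.35 × 0.40235 = 2.1526 W/m².
N₂O: 0.120 × (√329 − √273) = 0.120 × (18.1384 − 16.5227) = 0.120 × 1.6157 = 0.1939 W/m².
Total ΔF = 2.1526 + 0.1939 = 2.3465 W/m².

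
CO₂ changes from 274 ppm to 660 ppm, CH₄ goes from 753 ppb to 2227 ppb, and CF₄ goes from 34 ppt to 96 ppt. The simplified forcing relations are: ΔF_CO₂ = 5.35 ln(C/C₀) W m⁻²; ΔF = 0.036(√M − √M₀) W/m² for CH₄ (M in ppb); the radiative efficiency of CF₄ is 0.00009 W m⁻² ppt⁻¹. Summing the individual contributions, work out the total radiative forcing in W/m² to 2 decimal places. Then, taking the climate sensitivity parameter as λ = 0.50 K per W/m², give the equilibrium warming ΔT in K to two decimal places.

CO₂: 5.35 × ln(660/274) = 5.35 × ln(2.40876) = 5.35 × 0.87911 = 4.7032 W/m².
CH₄: 0.036 × (√2227 − √753) = 0.036 × (47.1911 − 27.4408) = 0.036 × 19.7503 = 0.7110 W/m².
CF₄: ΔF = 0.00009 × (96 − 34) = 0.00009 × 62 = 0.0056 W/m².
Total ΔF = 4.7032 + 0.7110 + 0.0056 = 5.4198 W/m².
ΔT = λ ΔF = 0.50 × 5.42 = 2.7100 K.

ΔF = 5.42 W/m²; ΔT = 2.71 K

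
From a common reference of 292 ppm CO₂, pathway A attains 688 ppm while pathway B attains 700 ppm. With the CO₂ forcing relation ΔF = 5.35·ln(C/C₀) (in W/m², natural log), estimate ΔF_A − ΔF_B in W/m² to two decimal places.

ΔF_A − ΔF_B = -0.09 W/m²

ΔF_A = 5.35 ln(688/292) = 5.35 × 0.85704 = 4.5852 W/m².
ΔF_B = 5.35 ln(700/292) = 5.35 × 0.87433 = 4.6777 W/m².
Difference: 4.5852 − 4.6777 = -0.0925 W/m².
(Equivalently, ΔF_A − ΔF_B = 5.35 ln(688/700) = 5.35 × -0.01729 = -0.0925 W/m².)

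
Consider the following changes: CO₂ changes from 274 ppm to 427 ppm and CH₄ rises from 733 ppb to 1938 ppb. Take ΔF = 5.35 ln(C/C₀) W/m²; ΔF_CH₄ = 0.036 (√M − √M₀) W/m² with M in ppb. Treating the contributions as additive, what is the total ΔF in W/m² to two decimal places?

CO₂: 5.35 × ln(427/274) = 5.35 × ln(1.55839) = 5.35 × 0.44365 = 2.3735 W/m².
CH₄: 0.036 × (√1938 − √733) = 0.036 × (44.0227 − 27.0740) = 0.036 × 16.9487 = 0.6102 W/m².
Total ΔF = 2.3735 + 0.6102 = 2.9837 W/m².

ΔF = 2.98 W/m²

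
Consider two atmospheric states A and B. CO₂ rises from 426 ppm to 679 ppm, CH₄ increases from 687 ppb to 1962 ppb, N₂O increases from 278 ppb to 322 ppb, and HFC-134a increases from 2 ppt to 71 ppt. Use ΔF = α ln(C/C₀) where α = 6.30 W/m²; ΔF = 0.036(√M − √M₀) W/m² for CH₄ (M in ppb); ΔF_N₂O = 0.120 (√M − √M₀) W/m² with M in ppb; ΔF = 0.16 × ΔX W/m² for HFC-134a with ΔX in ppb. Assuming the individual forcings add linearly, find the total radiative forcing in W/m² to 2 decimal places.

ΔF = 3.75 W/m²

CO₂: 6.30 × ln(679/426) = 6.30 × ln(1.59390) = 6.30 × 0.46618 = 2.9369 W/m².
CH₄: 0.036 × (√1962 − √687) = 0.036 × (44.2945 − 26.2107) = 0.036 × 18.0838 = 0.6510 W/m².
N₂O: 0.120 × (√322 − √278) = 0.120 × (17.9444 − 16.6733) = 0.120 × 1.2711 = 0.1525 W/m².
HFC-134a: Δ = 71 − 2 = 69 ppt = 0.069 ppb; ΔF = 0.16 × 0.069 = 0.0110 W/m².
Total ΔF = 2.9369 + 0.6510 + 0.1525 + 0.0110 = 3.7514 W/m².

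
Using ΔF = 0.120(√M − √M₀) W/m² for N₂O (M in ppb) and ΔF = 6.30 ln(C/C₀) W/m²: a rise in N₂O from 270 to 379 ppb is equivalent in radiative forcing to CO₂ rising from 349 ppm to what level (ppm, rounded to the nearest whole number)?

C ≈ 370 ppm

N₂O forcing: 0.120 × (√379 − √270) = 0.120 × (19.4679 − 16.4317) = 0.120 × 3.0362 = 0.36434 W/m².
Set 6.30 ln(C/349) = 0.36434: ln(C/349) = 0.36434/6.30 = 0.05783, so C = 349 × e^0.05783 = 349 × 1.05953 = 369.78 ppm.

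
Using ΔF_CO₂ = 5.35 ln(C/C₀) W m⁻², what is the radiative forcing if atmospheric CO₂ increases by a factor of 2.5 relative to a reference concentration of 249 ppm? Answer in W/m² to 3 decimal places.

Because the forcing depends only on the ratio C/C₀, the initial concentration does not enter.
ΔF = 5.35 × ln(2.5) = 5.35 × 0.91629 = 4.9022 W/m².

ΔF = 4.902 W/m²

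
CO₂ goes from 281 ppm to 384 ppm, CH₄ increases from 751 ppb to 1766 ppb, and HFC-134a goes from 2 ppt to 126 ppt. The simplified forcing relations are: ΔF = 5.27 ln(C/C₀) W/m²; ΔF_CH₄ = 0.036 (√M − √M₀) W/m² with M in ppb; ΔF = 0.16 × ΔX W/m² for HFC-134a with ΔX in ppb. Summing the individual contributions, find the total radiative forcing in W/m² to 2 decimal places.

CO₂: 5.27 × ln(384/281) = 5.27 × ln(1.36655) = 5.27 × 0.31229 = 1.6458 W/m².
CH₄: 0.036 × (√1766 − √751) = 0.036 × (42.0238 − 27.4044) = 0.036 × 14.6194 = 0.5263 W/m².
HFC-134a: Δ = 126 − 2 = 124 ppt = 0.124 ppb; ΔF = 0.16 × 0.124 = 0.0198 W/m².
Total ΔF = 1.6458 + 0.5263 + 0.0198 = 2.1919 W/m².

ΔF = 2.19 W/m²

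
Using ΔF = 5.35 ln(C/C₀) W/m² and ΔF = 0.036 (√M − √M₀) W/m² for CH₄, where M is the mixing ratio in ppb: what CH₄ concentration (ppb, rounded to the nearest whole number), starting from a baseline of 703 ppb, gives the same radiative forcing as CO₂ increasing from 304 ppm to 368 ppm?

CO₂ forcing: 5.35 × ln(368/304) = 5.35 × 0.191055 = 1.02214 W/m².
Set 0.036(√M − √703) = 1.02214: √M = 1.02214/0.036 + √703 = 28.3928 + 26.5141 = 54.9069.
M = (54.9069)² = 3014.77 ppb.

M ≈ 3015 ppb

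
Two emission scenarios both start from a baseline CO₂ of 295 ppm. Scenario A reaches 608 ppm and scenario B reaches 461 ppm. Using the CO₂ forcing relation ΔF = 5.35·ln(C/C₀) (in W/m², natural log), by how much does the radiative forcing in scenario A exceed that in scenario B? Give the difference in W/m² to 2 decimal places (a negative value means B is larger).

ΔF_A = 5.35 ln(608/295) = 5.35 × 0.72320 = 3.8691 W/m².
ΔF_B = 5.35 ln(461/295) = 5.35 × 0.44642 = 2.3883 W/m².
Difference: 3.8691 − 2.3883 = 1.4808 W/m².
(Equivalently, ΔF_A − ΔF_B = 5.35 ln(608/461) = 5.35 × 0.27678 = 1.4808 W/m².)

ΔF_A − ΔF_B = 1.48 W/m²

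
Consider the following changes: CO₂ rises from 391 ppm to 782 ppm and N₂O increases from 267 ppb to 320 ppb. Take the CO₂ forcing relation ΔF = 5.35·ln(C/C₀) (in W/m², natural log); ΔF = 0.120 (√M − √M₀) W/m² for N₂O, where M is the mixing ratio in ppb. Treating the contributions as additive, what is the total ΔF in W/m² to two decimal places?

CO₂: 5.35 × ln(782/391) = 5.35 × ln(2.00000) = 5.35 × 0.69315 = 3.7084 W/m².
N₂O: 0.120 × (√320 − √267) = 0.120 × (17.8885 − 16.3401) = 0.120 × 1.5484 = 0.1858 W/m².
Total ΔF = 3.7084 + 0.1858 = 3.8942 W/m².

ΔF = 3.89 W/m²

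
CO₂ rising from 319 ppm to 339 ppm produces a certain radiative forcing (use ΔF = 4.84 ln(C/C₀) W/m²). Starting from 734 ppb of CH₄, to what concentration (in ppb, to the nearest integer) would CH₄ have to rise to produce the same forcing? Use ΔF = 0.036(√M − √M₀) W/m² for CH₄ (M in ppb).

M ≈ 1244 ppb

CO₂ forcing: 4.84 × ln(339/319) = 4.84 × 0.060809 = 0.29432 W/m².
Set 0.036(√M − √734) = 0.29432: √M = 0.29432/0.036 + √734 = 8.1756 + 27.0924 = 35.2680.
M = (35.2680)² = 1243.83 ppb.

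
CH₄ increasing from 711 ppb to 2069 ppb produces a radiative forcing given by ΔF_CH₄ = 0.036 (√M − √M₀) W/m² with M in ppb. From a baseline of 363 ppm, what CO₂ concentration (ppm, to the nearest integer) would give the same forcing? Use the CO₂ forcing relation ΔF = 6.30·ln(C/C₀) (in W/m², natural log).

CH₄ forcing: 0.036 × (√2069 − √711) = 0.036 × (45.4863 − 26.6646) = 0.036 × 18.8217 = 0.67758 W/m².
Set 6.30 ln(C/363) = 0.67758: ln(C/363) = 0.67758/6.30 = 0.10755, so C = 363 × e^0.10755 = 363 × 1.11355 = 404.22 ppm.

C ≈ 404 ppm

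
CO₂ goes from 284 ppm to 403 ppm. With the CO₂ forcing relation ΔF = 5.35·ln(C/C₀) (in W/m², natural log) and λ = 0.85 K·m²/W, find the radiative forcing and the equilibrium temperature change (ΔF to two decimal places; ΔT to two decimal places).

CO₂: 5.35 × ln(403/284) = 5.35 × ln(1.41901) = 5.35 × 0.34996 = 1.8723 W/m².
ΔT = λ ΔF = 0.85 × 1.87 = 1.5895 K.

ΔF = 1.87 W/m²; ΔT = 1.59 K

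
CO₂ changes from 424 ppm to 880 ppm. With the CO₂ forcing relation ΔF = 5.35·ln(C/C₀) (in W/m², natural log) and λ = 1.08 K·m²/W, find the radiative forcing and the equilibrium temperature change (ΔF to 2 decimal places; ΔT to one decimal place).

CO₂: 5.35 × ln(880/424) = 5.35 × ln(2.07547) = 5.35 × 0.73019 = 3.9065 W/m².
ΔT = λ ΔF = 1.08 × 3.91 = 4.2228 K.

ΔF = 3.91 W/m²; ΔT = 4.2 K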